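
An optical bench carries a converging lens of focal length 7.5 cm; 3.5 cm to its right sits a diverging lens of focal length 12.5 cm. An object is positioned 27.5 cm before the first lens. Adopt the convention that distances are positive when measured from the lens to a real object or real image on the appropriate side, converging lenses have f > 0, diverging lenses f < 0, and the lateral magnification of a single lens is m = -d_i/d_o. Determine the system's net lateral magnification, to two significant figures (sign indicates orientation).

First lens: d_i1 = 1/(1/7.5 - 1/27.5) = 10.312 cm.
m_1 = -(10.312)/27.5 = -0.3750.
This image would form 10.312 cm past lens 1, i.e. 6.812 cm beyond lens 2, so it is a virtual object for lens 2: d_o2 = 3.5 - 10.312 = -6.812 cm.
Second lens: d_i2 = 1/(1/(-12.5) - 1/(-6.812)) = 14.973 cm.
m_2 = -(14.973)/(-6.812) = 2.1978.
The system's lateral magnification is m_1 m_2 = (-0.3750)(2.1978) = -0.8242.

-0.82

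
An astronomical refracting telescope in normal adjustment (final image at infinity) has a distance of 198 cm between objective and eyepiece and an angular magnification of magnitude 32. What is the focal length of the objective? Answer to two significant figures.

190 cm

In normal adjustment the tube length equals f_obj + f_eye and |M| = f_obj/f_eye.
So f_obj = 32 f_eye and 32 f_eye + f_eye = 198 cm, giving f_eye = 198/33 = 6.000 cm and f_obj = 192.000 cm.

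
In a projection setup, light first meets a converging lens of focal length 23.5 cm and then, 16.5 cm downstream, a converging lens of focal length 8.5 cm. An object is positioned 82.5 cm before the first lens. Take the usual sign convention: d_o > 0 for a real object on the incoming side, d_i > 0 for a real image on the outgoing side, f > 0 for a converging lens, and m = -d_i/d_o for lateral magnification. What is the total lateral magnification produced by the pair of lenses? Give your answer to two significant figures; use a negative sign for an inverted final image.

-0.14

Lens 1: 1/d_i1 = 1/f_1 - 1/d_o1 = 1/23.5 - 1/82.5 = 0.03043 cm^-1, so d_i1 = 32.860 cm.
m_1 = -(32.860)/82.5 = -0.3983.
Since 32.860 cm > 16.5 cm, the first image lies past the second lens and serves as a virtual object: d_o2 = L - d_i1 = -16.360 cm.
Lens 2: 1/d_i2 = 1/f_2 - 1/d_o2 = 1/8.5 - 1/(-16.360) = 0.17877 cm^-1, so d_i2 = 5.594 cm.
m_2 = -(5.594)/(-16.360) = 0.3419.
Overall magnification: m = m_1 m_2 = -0.1362.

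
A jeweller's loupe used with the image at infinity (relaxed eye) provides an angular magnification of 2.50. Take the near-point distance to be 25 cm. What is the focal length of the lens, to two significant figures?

For the image at infinity, M = D/f.
f = D/M = 25/2.5 = 10.000 cm.

10 cm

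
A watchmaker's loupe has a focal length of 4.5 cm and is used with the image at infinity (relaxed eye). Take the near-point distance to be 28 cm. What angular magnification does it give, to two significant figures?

6.2

M = D/f = 28/4.5 = 6.222.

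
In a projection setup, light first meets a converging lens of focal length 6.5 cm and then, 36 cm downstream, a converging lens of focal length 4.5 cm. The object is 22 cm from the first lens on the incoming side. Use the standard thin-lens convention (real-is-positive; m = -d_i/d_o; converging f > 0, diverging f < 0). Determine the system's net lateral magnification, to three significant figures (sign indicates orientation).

0.0847

Lens 1: 1/d_i1 = 1/f_1 - 1/d_o1 = 1/6.5 - 1/22 = 0.10839 cm^-1, so d_i1 = 9.226 cm.
m_1 = -(9.226)/22 = -0.4194.
That image sits 26.774 cm in front of the second lens, so d_o2 = 26.774 cm.
Lens 2: 1/d_i2 = 1/f_2 - 1/d_o2 = 1/4.5 - 1/(26.774) = 0.18487 cm^-1, so d_i2 = 5.409 cm.
m_2 = -(5.409)/(26.774) = -0.2020.
Total m = m_1 x m_2 = (-0.4194)(-0.2020) = 0.0847.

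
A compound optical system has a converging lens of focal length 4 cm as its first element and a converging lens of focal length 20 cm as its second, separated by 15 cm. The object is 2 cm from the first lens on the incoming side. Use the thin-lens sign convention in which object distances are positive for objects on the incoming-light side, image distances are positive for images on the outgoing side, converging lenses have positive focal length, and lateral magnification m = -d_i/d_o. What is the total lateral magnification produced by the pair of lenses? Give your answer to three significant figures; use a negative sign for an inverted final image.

40.0

First lens: d_i1 = 1/(1/4 - 1/2) = -4.000 cm.
m_1 = -(-4.000)/2 = 2.0000.
With d_i1 < 0 the first image is virtual and lies on the object side; the object distance for lens 2 is d_o2 = 15 - (-4.000) = 19.000 cm.
Second lens: d_i2 = 1/(1/20 - 1/(19.000)) = -380.000 cm.
m_2 = -(-380.000)/(19.000) = 20.0000.
The system's lateral magnification is m_1 m_2 = (2.0000)(20.0000) = 40.0000.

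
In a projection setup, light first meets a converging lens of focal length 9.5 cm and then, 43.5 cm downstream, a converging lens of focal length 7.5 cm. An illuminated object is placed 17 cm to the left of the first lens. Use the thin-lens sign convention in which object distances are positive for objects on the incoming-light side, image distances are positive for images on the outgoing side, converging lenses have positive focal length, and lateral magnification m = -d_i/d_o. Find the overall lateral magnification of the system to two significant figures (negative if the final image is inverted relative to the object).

0.66

Applying the thin-lens equation to the first lens, 1/9.5 = 1/17 + 1/d_i1, which gives d_i1 = 21.533 cm.
Its lateral magnification is m_1 = -d_i1/d_o1 = -(21.533)/17 = -1.2667.
The intermediate image is 21.533 cm to the right of lens 1, so d_o2 = L - d_i1 = 43.5 - 21.533 = 21.967 cm.
Applying the thin-lens equation again with f_2 = 7.5 cm and d_o2 = 21.967 cm gives d_i2 = 11.388 cm.
m_2 = -(11.388)/(21.967) = -0.5184.
Overall magnification: m = m_1 m_2 = 0.6567.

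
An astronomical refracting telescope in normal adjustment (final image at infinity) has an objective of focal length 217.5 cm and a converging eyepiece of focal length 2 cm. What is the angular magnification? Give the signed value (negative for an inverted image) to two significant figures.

M = -f_obj/f_eye = -217.5/(2) = -108.750.

-110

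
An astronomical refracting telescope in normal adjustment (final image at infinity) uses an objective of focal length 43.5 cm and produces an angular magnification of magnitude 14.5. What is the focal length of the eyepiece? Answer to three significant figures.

3.00 cm

|M| = f_obj/f_eye, so f_eye = f_obj/|M| = 43.5/14.5 = 3.000 cm.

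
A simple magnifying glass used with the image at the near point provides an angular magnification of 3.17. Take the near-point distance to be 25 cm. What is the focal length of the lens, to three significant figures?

11.5 cm

For the image at the near point, M = 1 + D/f.
f = D/(M - 1) = 25/(3.17 - 1) = 11.521 cm.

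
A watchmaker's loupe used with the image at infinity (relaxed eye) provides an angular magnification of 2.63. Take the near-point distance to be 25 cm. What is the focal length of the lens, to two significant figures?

For the image at infinity, M = D/f.
f = D/M = 25/2.63 = 9.506 cm.

9.5 cm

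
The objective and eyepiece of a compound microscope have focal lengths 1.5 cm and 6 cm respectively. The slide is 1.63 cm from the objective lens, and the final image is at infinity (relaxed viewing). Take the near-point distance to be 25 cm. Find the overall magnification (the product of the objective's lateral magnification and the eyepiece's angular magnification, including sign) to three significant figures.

Objective: 1/d_i = 1/f_obj - 1/d_o = 1/1.5 - 1/1.63 = 0.05317 cm^-1, so d_i = 18.808 cm.
m_obj = -d_i/d_o = -18.808/1.63 = -11.538.
Eyepiece angular magnification (image at infinity): M_eye = D/f_e = 25/6 = 4.167.
Overall M = m_obj x M_eye = (-11.538)(4.167) = -48.08.

-48.1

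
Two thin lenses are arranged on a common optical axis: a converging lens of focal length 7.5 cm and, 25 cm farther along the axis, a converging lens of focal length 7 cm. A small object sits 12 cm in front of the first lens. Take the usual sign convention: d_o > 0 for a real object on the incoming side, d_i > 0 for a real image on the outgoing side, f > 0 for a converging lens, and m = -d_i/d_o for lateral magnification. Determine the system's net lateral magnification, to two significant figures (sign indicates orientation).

Applying the thin-lens equation to the first lens, 1/7.5 = 1/12 + 1/d_i1, which gives d_i1 = 20.000 cm.
Its lateral magnification is m_1 = -d_i1/d_o1 = -(20.000)/12 = -1.6667.
Object distance for lens 2: d_o2 = 25 - 20.000 = 5.000 cm.
Applying the thin-lens equation again with f_2 = 7 cm and d_o2 = 5.000 cm gives d_i2 = -17.500 cm.
m_2 = -(-17.500)/(5.000) = 3.5000.
Total m = m_1 x m_2 = (-1.6667)(3.5000) = -5.8333.

-5.8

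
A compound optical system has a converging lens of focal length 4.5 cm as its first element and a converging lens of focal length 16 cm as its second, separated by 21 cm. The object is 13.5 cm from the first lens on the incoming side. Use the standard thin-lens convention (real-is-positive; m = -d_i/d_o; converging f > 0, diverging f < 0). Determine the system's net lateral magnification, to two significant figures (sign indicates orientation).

-4.6

Applying the thin-lens equation to the first lens, 1/4.5 = 1/13.5 + 1/d_i1, which gives d_i1 = 6.750 cm.
Its lateral magnification is m_1 = -d_i1/d_o1 = -(6.750)/13.5 = -0.5000.
The intermediate image is 6.750 cm to the right of lens 1, so d_o2 = L - d_i1 = 21 - 6.750 = 14.250 cm.
Applying the thin-lens equation again with f_2 = 16 cm and d_o2 = 14.250 cm gives d_i2 = -130.286 cm.
m_2 = -(-130.286)/(14.250) = 9.1429.
The system's lateral magnification is m_1 m_2 = (-0.5000)(9.1429) = -4.5714.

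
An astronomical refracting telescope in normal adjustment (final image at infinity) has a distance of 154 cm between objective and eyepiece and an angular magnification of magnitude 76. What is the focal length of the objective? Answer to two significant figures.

In normal adjustment the tube length equals f_obj + f_eye and |M| = f_obj/f_eye.
So f_obj = 76 f_eye and 76 f_eye + f_eye = 154 cm, giving f_eye = 154/77 = 2.000 cm and f_obj = 152.000 cm.

150 cm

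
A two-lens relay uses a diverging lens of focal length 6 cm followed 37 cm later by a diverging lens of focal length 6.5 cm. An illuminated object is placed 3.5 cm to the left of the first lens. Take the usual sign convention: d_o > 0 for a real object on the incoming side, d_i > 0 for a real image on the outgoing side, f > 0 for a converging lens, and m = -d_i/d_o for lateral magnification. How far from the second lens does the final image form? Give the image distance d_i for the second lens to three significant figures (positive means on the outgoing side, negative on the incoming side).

-5.58 cm

Lens 1: 1/d_i1 = 1/f_1 - 1/d_o1 = 1/(-6) - 1/3.5 = -0.45238 cm^-1, so d_i1 = -2.211 cm.
With d_i1 < 0 the first image is virtual and lies on the object side; the object distance for lens 2 is d_o2 = 37 - (-2.211) = 39.211 cm.
Lens 2: 1/d_i2 = 1/f_2 - 1/d_o2 = 1/(-6.5) - 1/(39.211) = -0.17935 cm^-1, so d_i2 = -5.576 cm.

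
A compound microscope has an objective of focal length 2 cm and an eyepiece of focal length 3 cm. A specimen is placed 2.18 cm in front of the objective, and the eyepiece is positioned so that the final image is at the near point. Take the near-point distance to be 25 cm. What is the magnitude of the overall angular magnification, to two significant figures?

100

Objective: 1/d_i = 1/f_obj - 1/d_o = 1/2 - 1/2.18 = 0.04128 cm^-1, so d_i = 24.222 cm.
m_obj = -d_i/d_o = -24.222/2.18 = -11.111.
Eyepiece angular magnification (image at near point): M_eye = 1 + D/f_e = 1 + 25/3 = 9.333.
Overall M = m_obj x M_eye = (-11.111)(9.333) = -103.70.
|M| = 103.70.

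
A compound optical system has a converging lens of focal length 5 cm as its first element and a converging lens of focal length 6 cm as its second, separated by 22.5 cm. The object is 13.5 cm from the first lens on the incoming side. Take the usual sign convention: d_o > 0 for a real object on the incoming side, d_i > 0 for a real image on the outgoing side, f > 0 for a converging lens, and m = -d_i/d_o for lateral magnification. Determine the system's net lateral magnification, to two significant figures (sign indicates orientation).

0.41

First lens: d_i1 = 1/(1/5 - 1/13.5) = 7.941 cm.
m_1 = -(7.941)/13.5 = -0.5882.
The intermediate image is 7.941 cm to the right of lens 1, so d_o2 = L - d_i1 = 22.5 - 7.941 = 14.559 cm.
Second lens: d_i2 = 1/(1/6 - 1/(14.559)) = 10.206 cm.
m_2 = -(10.206)/(14.559) = -0.7010.
The system's lateral magnification is m_1 m_2 = (-0.5882)(-0.7010) = 0.4124.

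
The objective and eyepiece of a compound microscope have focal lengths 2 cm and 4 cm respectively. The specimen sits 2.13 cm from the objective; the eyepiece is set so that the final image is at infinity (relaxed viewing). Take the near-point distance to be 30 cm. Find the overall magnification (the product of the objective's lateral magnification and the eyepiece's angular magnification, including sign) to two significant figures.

-120

Objective: 1/d_i = 1/f_obj - 1/d_o = 1/2 - 1/2.13 = 0.03052 cm^-1, so d_i = 32.769 cm.
m_obj = -d_i/d_o = -32.769/2.13 = -15.385.
Eyepiece angular magnification (image at infinity): M_eye = D/f_e = 30/4 = 7.500.
Overall M = m_obj x M_eye = (-15.385)(7.500) = -115.38.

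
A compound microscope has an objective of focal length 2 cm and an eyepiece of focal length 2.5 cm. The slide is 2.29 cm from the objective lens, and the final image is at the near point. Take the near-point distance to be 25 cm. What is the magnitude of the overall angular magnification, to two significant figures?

Objective: 1/d_i = 1/f_obj - 1/d_o = 1/2 - 1/2.29 = 0.06332 cm^-1, so d_i = 15.793 cm.
m_obj = -d_i/d_o = -15.793/2.29 = -6.897.
Eyepiece angular magnification (image at near point): M_eye = 1 + D/f_e = 1 + 25/2.5 = 11.000.
Overall M = m_obj x M_eye = (-6.897)(11.000) = -75.86.
|M| = 75.86.

76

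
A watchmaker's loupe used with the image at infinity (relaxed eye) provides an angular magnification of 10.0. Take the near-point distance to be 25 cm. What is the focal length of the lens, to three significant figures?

2.50 cm

For the image at infinity, M = D/f.
f = D/M = 25/10.0 = 2.500 cm.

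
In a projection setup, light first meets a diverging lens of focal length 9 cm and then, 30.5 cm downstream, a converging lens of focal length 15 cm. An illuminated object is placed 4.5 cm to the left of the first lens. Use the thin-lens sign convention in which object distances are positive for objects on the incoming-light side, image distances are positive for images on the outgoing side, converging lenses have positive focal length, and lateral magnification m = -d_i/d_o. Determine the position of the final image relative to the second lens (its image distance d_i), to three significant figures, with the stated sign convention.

First lens: d_i1 = 1/(1/(-9) - 1/4.5) = -3.000 cm.
The intermediate image is virtual, 3.000 cm to the left of lens 1, so d_o2 = L - d_i1 = 30.5 - (-3.000) = 33.500 cm.
Second lens: d_i2 = 1/(1/15 - 1/(33.500)) = 27.162 cm.

27.2 cm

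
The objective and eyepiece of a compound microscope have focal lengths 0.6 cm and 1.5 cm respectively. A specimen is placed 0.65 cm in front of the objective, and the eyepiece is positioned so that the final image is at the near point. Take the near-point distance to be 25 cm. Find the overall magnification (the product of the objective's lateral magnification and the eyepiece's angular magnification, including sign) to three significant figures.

Objective: 1/d_i = 1/f_obj - 1/d_o = 1/0.6 - 1/0.65 = 0.12821 cm^-1, so d_i = 7.800 cm.
m_obj = -d_i/d_o = -7.800/0.65 = -12.000.
Eyepiece angular magnification (image at near point): M_eye = 1 + D/f_e = 1 + 25/1.5 = 17.667.
Overall M = m_obj x M_eye = (-12.000)(17.667) = -212.00.

-212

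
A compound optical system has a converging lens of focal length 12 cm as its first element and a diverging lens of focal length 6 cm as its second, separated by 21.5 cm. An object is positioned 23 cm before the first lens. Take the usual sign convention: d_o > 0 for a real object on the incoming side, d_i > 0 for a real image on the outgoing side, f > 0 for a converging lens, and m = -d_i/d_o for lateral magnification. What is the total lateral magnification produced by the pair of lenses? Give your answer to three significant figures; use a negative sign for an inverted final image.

-2.72

First lens: d_i1 = 1/(1/12 - 1/23) = 25.091 cm.
m_1 = -(25.091)/23 = -1.0909.
Since 25.091 cm > 21.5 cm, the first image lies past the second lens and serves as a virtual object: d_o2 = L - d_i1 = -3.591 cm.
Second lens: d_i2 = 1/(1/(-6) - 1/(-3.591)) = 8.943 cm.
m_2 = -(8.943)/(-3.591) = 2.4906.
Total m = m_1 x m_2 = (-1.0909)(2.4906) = -2.7170.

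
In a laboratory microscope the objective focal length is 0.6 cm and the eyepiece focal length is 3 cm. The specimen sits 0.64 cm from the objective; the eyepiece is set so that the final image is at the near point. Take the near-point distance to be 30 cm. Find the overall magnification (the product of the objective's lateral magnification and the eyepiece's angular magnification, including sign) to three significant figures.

-165

Objective: 1/d_i = 1/f_obj - 1/d_o = 1/0.6 - 1/0.64 = 0.10417 cm^-1, so d_i = 9.600 cm.
m_obj = -d_i/d_o = -9.600/0.64 = -15.000.
Eyepiece angular magnification (image at near point): M_eye = 1 + D/f_e = 1 + 30/3 = 11.000.
Overall M = m_obj x M_eye = (-15.000)(11.000) = -165.00.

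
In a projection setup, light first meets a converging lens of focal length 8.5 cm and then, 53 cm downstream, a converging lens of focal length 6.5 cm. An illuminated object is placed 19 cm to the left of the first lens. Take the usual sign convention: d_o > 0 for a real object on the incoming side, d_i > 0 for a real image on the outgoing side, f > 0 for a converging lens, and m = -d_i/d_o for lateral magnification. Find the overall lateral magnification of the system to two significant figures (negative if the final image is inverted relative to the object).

Lens 1: 1/d_i1 = 1/f_1 - 1/d_o1 = 1/8.5 - 1/19 = 0.06502 cm^-1, so d_i1 = 15.381 cm.
m_1 = -(15.381)/19 = -0.8095.
The intermediate image is 15.381 cm to the right of lens 1, so d_o2 = L - d_i1 = 53 - 15.381 = 37.619 cm.
Lens 2: 1/d_i2 = 1/f_2 - 1/d_o2 = 1/6.5 - 1/(37.619) = 0.12726 cm^-1, so d_i2 = 7.858 cm.
m_2 = -(7.858)/(37.619) = -0.2089.
Total m = m_1 x m_2 = (-0.8095)(-0.2089) = 0.1691.

0.17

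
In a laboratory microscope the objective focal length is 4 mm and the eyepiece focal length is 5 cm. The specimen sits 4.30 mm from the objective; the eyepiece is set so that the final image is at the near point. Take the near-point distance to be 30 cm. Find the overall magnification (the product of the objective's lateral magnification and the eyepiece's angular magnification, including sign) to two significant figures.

-93

Convert to cm: f_obj = 4 mm = 0.4 cm; d_o = 4.30 mm = 0.43 cm.
Objective: 1/d_i = 1/f_obj - 1/d_o = 1/0.4 - 1/0.43 = 0.17442 cm^-1, so d_i = 5.733 cm.
m_obj = -d_i/d_o = -5.733/0.43 = -13.333.
Eyepiece angular magnification (image at near point): M_eye = 1 + D/f_e = 1 + 30/5 = 7.000.
Overall M = m_obj x M_eye = (-13.333)(7.000) = -93.33.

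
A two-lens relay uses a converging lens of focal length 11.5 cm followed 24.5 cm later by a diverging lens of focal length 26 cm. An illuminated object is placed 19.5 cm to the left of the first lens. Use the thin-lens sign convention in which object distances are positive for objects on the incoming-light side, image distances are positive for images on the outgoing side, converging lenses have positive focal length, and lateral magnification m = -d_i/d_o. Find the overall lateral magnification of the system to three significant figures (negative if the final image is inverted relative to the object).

First lens: d_i1 = 1/(1/11.5 - 1/19.5) = 28.031 cm.
m_1 = -(28.031)/19.5 = -1.4375.
This image would form 28.031 cm past lens 1, i.e. 3.531 cm beyond lens 2, so it is a virtual object for lens 2: d_o2 = 24.5 - 28.031 = -3.531 cm.
Second lens: d_i2 = 1/(1/(-26) - 1/(-3.531)) = 4.086 cm.
m_2 = -(4.086)/(-3.531) = 1.1572.
Overall magnification: m = m_1 m_2 = -1.6634.

-1.66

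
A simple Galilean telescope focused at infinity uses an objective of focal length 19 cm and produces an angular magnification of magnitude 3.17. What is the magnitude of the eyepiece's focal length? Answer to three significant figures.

5.99 cm

|M| = f_obj/|f_eye|, so |f_eye| = f_obj/|M| = 19/3.17 = 5.994 cm.
(The eyepiece is diverging, so its signed focal length is -5.994 cm.)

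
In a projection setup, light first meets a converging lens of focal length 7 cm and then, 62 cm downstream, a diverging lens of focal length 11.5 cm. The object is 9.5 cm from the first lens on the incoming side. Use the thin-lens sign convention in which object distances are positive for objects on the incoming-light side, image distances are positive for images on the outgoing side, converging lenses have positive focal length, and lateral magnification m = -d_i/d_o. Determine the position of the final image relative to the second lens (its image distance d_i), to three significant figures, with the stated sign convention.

-8.68 cm

Lens 1: 1/d_i1 = 1/f_1 - 1/d_o1 = 1/7 - 1/9.5 = 0.03759 cm^-1, so d_i1 = 26.600 cm.
That image sits 35.400 cm in front of the second lens, so d_o2 = 35.400 cm.
Lens 2: 1/d_i2 = 1/f_2 - 1/d_o2 = 1/(-11.5) - 1/(35.400) = -0.11521 cm^-1, so d_i2 = -8.680 cm.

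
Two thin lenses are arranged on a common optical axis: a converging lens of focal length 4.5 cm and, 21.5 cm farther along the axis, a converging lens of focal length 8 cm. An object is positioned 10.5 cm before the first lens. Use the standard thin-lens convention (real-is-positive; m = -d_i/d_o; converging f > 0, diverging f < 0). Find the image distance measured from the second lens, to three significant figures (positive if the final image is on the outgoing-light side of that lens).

19.4 cm

Lens 1: 1/d_i1 = 1/f_1 - 1/d_o1 = 1/4.5 - 1/10.5 = 0.12698 cm^-1, so d_i1 = 7.875 cm.
The intermediate image is 7.875 cm to the right of lens 1, so d_o2 = L - d_i1 = 21.5 - 7.875 = 13.625 cm.
Lens 2: 1/d_i2 = 1/f_2 - 1/d_o2 = 1/8 - 1/(13.625) = 0.05161 cm^-1, so d_i2 = 19.378 cm.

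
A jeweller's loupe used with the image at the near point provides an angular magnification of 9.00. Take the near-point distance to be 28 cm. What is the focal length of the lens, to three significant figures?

For the image at the near point, M = 1 + D/f.
f = D/(M - 1) = 28/(9.0 - 1) = 3.500 cm.

3.50 cm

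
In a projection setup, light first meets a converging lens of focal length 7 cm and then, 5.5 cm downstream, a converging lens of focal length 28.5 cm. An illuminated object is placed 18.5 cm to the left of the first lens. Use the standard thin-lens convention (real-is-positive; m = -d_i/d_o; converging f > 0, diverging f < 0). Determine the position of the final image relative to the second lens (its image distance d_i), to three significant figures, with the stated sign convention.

Applying the thin-lens equation to the first lens, 1/7 = 1/18.5 + 1/d_i1, which gives d_i1 = 11.261 cm.
Since 11.261 cm > 5.5 cm, the first image lies past the second lens and serves as a virtual object: d_o2 = L - d_i1 = -5.761 cm.
Applying the thin-lens equation again with f_2 = 28.5 cm and d_o2 = -5.761 cm gives d_i2 = 4.792 cm.

4.79 cm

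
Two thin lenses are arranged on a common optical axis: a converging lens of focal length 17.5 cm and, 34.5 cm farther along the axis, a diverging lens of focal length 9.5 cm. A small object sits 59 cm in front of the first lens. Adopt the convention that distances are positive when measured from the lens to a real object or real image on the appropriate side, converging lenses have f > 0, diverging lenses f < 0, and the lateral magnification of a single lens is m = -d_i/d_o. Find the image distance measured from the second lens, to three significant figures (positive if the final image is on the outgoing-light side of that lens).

Applying the thin-lens equation to the first lens, 1/17.5 = 1/59 + 1/d_i1, which gives d_i1 = 24.880 cm.
That image sits 9.620 cm in front of the second lens, so d_o2 = 9.620 cm.
Applying the thin-lens equation again with f_2 = -9.5 cm and d_o2 = 9.620 cm gives d_i2 = -4.780 cm.

-4.78 cm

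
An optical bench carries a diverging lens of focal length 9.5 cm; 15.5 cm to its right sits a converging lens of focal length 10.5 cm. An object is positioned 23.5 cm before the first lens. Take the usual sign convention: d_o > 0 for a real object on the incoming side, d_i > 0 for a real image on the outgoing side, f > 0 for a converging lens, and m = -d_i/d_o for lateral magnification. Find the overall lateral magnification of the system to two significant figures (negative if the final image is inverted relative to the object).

First lens: d_i1 = 1/(1/(-9.5) - 1/23.5) = -6.765 cm.
m_1 = -(-6.765)/23.5 = 0.2879.
The intermediate image is virtual, 6.765 cm to the left of lens 1, so d_o2 = L - d_i1 = 15.5 - (-6.765) = 22.265 cm.
Second lens: d_i2 = 1/(1/10.5 - 1/(22.265)) = 19.871 cm.
m_2 = -(19.871)/(22.265) = -0.8925.
Overall magnification: m = m_1 m_2 = -0.2569.

-0.26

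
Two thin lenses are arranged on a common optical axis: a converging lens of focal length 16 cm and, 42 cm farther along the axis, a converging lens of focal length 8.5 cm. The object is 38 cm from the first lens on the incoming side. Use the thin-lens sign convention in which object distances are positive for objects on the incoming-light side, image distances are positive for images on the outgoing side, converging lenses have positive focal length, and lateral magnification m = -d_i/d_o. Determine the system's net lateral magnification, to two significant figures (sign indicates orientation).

1.1

Lens 1: 1/d_i1 = 1/f_1 - 1/d_o1 = 1/16 - 1/38 = 0.03618 cm^-1, so d_i1 = 27.636 cm.
m_1 = -(27.636)/38 = -0.7273.
The intermediate image is 27.636 cm to the right of lens 1, so d_o2 = L - d_i1 = 42 - 27.636 = 14.364 cm.
Lens 2: 1/d_i2 = 1/f_2 - 1/d_o2 = 1/8.5 - 1/(14.364) = 0.04803 cm^-1, so d_i2 = 20.822 cm.
m_2 = -(20.822)/(14.364) = -1.4496.
Total m = m_1 x m_2 = (-0.7273)(-1.4496) = 1.0543.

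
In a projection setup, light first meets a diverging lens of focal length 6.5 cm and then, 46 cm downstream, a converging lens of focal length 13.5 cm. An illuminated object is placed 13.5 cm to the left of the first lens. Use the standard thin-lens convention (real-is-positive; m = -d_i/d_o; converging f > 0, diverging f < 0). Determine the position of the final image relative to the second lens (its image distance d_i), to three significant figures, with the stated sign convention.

18.4 cm

Applying the thin-lens equation to the first lens, 1/(-6.5) = 1/13.5 + 1/d_i1, which gives d_i1 = -4.388 cm.
The intermediate image is virtual, 4.388 cm to the left of lens 1, so d_o2 = L - d_i1 = 46 - (-4.388) = 50.388 cm.
Applying the thin-lens equation again with f_2 = 13.5 cm and d_o2 = 50.388 cm gives d_i2 = 18.441 cm.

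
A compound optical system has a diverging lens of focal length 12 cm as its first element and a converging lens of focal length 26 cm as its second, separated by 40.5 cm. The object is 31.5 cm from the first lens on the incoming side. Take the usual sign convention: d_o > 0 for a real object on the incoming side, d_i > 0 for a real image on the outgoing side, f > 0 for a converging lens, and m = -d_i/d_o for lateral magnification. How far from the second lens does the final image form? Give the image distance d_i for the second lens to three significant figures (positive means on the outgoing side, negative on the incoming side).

55.2 cm

First lens: d_i1 = 1/(1/(-12) - 1/31.5) = -8.690 cm.
The intermediate image is virtual, 8.690 cm to the left of lens 1, so d_o2 = L - d_i1 = 40.5 - (-8.690) = 49.190 cm.
Second lens: d_i2 = 1/(1/26 - 1/(49.190)) = 55.151 cm.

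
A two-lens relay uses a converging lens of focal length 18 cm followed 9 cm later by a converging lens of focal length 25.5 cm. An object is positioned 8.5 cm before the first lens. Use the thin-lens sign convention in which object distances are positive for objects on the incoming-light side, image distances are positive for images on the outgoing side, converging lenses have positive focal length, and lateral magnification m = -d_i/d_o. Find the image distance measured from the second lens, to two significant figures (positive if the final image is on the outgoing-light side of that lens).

-1600 cm

First lens: d_i1 = 1/(1/18 - 1/8.5) = -16.105 cm.
With d_i1 < 0 the first image is virtual and lies on the object side; the object distance for lens 2 is d_o2 = 9 - (-16.105) = 25.105 cm.
Second lens: d_i2 = 1/(1/25.5 - 1/(25.105)) = -1621.800 cm.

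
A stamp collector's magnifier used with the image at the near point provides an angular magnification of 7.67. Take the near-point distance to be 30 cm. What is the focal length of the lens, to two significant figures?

4.5 cm

For the image at the near point, M = 1 + D/f.
f = D/(M - 1) = 30/(7.67 - 1) = 4.498 cm.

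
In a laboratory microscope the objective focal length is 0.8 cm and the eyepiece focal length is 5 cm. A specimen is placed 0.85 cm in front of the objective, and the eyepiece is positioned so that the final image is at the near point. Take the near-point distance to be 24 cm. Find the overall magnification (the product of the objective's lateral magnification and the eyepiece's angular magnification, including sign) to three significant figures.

-92.8

Objective: 1/d_i = 1/f_obj - 1/d_o = 1/0.8 - 1/0.85 = 0.07353 cm^-1, so d_i = 13.600 cm.
m_obj = -d_i/d_o = -13.600/0.85 = -16.000.
Eyepiece angular magnification (image at near point): M_eye = 1 + D/f_e = 1 + 24/5 = 5.800.
Overall M = m_obj x M_eye = (-16.000)(5.800) = -92.80.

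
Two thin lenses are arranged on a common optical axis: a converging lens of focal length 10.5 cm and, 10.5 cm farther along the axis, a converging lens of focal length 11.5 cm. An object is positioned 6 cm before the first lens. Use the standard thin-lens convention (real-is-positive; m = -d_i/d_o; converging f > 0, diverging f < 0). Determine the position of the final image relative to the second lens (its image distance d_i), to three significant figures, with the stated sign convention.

Applying the thin-lens equation to the first lens, 1/10.5 = 1/6 + 1/d_i1, which gives d_i1 = -14.000 cm.
With d_i1 < 0 the first image is virtual and lies on the object side; the object distance for lens 2 is d_o2 = 10.5 - (-14.000) = 24.500 cm.
Applying the thin-lens equation again with f_2 = 11.5 cm and d_o2 = 24.500 cm gives d_i2 = 21.673 cm.

21.7 cm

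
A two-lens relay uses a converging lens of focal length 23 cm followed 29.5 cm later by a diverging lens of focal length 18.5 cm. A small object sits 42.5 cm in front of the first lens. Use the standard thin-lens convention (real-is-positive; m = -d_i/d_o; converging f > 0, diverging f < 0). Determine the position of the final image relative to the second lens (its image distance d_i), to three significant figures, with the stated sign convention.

Lens 1: 1/d_i1 = 1/f_1 - 1/d_o1 = 1/23 - 1/42.5 = 0.01995 cm^-1, so d_i1 = 50.128 cm.
Since 50.128 cm > 29.5 cm, the first image lies past the second lens and serves as a virtual object: d_o2 = L - d_i1 = -20.628 cm.
Lens 2: 1/d_i2 = 1/f_2 - 1/d_o2 = 1/(-18.5) - 1/(-20.628) = -0.00558 cm^-1, so d_i2 = -179.316 cm.

-179 cm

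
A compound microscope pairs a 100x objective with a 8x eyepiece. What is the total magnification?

The overall magnification of a compound microscope is the product of the objective and eyepiece magnifications:
M = M_obj x M_eye = 100 x 8 = 800.

800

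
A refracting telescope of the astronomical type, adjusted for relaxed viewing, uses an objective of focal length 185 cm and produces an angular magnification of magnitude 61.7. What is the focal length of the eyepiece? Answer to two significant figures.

3.0 cm

|M| = f_obj/f_eye, so f_eye = f_obj/|M| = 185/61.7 = 2.998 cm.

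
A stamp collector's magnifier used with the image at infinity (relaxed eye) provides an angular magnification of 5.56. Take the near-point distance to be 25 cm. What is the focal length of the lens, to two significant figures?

4.5 cm

For the image at infinity, M = D/f.
f = D/M = 25/5.56 = 4.496 cm.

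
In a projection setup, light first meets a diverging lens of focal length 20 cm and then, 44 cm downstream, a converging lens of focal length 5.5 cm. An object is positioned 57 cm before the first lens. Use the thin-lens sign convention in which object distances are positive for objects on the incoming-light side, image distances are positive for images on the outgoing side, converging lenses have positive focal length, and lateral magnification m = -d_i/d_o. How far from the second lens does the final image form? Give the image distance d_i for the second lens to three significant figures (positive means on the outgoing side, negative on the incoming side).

6.07 cm

First lens: d_i1 = 1/(1/(-20) - 1/57) = -14.805 cm.
With d_i1 < 0 the first image is virtual and lies on the object side; the object distance for lens 2 is d_o2 = 44 - (-14.805) = 58.805 cm.
Second lens: d_i2 = 1/(1/5.5 - 1/(58.805)) = 6.067 cm.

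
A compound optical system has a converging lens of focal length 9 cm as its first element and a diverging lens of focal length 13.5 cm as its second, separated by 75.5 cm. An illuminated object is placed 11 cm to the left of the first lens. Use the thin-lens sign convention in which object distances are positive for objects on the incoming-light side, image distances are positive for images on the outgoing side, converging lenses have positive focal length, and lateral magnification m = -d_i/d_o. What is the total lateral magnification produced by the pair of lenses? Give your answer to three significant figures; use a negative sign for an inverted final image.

Applying the thin-lens equation to the first lens, 1/9 = 1/11 + 1/d_i1, which gives d_i1 = 49.500 cm.
Its lateral magnification is m_1 = -d_i1/d_o1 = -(49.500)/11 = -4.5000.
Object distance for lens 2: d_o2 = 75.5 - 49.500 = 26.000 cm.
Applying the thin-lens equation again with f_2 = -13.5 cm and d_o2 = 26.000 cm gives d_i2 = -8.886 cm.
m_2 = -(-8.886)/(26.000) = 0.3418.
Overall magnification: m = m_1 m_2 = -1.5380.

-1.54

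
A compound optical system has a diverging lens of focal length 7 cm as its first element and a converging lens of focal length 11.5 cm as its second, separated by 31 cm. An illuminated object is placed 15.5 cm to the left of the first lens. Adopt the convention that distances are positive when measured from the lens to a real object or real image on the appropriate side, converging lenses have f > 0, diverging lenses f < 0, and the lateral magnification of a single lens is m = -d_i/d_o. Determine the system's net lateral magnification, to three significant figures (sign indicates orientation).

Lens 1: 1/d_i1 = 1/f_1 - 1/d_o1 = 1/(-7) - 1/15.5 = -0.20737 cm^-1, so d_i1 = -4.822 cm.
m_1 = -(-4.822)/15.5 = 0.3111.
The intermediate image is virtual, 4.822 cm to the left of lens 1, so d_o2 = L - d_i1 = 31 - (-4.822) = 35.822 cm.
Lens 2: 1/d_i2 = 1/f_2 - 1/d_o2 = 1/11.5 - 1/(35.822) = 0.05904 cm^-1, so d_i2 = 16.937 cm.
m_2 = -(16.937)/(35.822) = -0.4728.
Overall magnification: m = m_1 m_2 = -0.1471.

-0.147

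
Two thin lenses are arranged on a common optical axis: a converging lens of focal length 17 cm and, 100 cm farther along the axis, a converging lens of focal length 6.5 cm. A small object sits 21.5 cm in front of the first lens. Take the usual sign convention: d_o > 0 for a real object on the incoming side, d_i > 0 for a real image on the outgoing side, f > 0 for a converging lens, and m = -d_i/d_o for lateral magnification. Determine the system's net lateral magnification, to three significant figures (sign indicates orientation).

Applying the thin-lens equation to the first lens, 1/17 = 1/21.5 + 1/d_i1, which gives d_i1 = 81.222 cm.
Its lateral magnification is m_1 = -d_i1/d_o1 = -(81.222)/21.5 = -3.7778.
That image sits 18.778 cm in front of the second lens, so d_o2 = 18.778 cm.
Applying the thin-lens equation again with f_2 = 6.5 cm and d_o2 = 18.778 cm gives d_i2 = 9.941 cm.
m_2 = -(9.941)/(18.778) = -0.5294.
Total m = m_1 x m_2 = (-3.7778)(-0.5294) = 2.0000.

2.00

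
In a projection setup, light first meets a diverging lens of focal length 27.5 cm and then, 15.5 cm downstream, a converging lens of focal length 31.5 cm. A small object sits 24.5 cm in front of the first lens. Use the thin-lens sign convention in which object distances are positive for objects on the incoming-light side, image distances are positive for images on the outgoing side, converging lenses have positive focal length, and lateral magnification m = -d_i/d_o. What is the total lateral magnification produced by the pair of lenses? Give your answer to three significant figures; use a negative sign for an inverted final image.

Lens 1: 1/d_i1 = 1/f_1 - 1/d_o1 = 1/(-27.5) - 1/24.5 = -0.07718 cm^-1, so d_i1 = -12.957 cm.
m_1 = -(-12.957)/24.5 = 0.5288.
With d_i1 < 0 the first image is virtual and lies on the object side; the object distance for lens 2 is d_o2 = 15.5 - (-12.957) = 28.457 cm.
Lens 2: 1/d_i2 = 1/f_2 - 1/d_o2 = 1/31.5 - 1/(28.457) = -0.00340 cm^-1, so d_i2 = -294.547 cm.
m_2 = -(-294.547)/(28.457) = 10.3507.
The system's lateral magnification is m_1 m_2 = (0.5288)(10.3507) = 5.4739.

5.47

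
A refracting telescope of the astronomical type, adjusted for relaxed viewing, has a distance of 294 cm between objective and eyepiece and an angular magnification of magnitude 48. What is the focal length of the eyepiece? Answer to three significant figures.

6.00 cm

In normal adjustment the tube length equals f_obj + f_eye and |M| = f_obj/f_eye.
So f_obj = 48 f_eye and 48 f_eye + f_eye = 294 cm, giving f_eye = 294/49 = 6.000 cm and f_obj = 288.000 cm.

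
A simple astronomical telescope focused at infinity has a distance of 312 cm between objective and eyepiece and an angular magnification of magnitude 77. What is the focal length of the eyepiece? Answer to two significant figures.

4.0 cm

In normal adjustment the tube length equals f_obj + f_eye and |M| = f_obj/f_eye.
So f_obj = 77 f_eye and 77 f_eye + f_eye = 312 cm, giving f_eye = 312/78 = 4.000 cm and f_obj = 308.000 cm.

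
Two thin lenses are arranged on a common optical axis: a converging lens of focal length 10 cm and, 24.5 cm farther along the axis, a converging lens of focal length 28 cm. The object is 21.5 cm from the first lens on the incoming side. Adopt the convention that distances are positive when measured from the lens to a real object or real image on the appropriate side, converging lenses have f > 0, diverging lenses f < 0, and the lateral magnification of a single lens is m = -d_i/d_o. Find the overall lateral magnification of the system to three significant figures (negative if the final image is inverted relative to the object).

-1.10

First lens: d_i1 = 1/(1/10 - 1/21.5) = 18.696 cm.
m_1 = -(18.696)/21.5 = -0.8696.
That image sits 5.804 cm in front of the second lens, so d_o2 = 5.804 cm.
Second lens: d_i2 = 1/(1/28 - 1/(5.804)) = -7.322 cm.
m_2 = -(-7.322)/(5.804) = 1.2615.
Overall magnification: m = m_1 m_2 = -1.0970.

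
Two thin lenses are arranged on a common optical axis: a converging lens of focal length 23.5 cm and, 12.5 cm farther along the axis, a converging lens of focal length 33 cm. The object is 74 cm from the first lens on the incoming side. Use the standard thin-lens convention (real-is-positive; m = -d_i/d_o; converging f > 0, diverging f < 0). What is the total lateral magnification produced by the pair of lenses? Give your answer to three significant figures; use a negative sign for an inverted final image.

Lens 1: 1/d_i1 = 1/f_1 - 1/d_o1 = 1/23.5 - 1/74 = 0.02904 cm^-1, so d_i1 = 34.436 cm.
m_1 = -(34.436)/74 = -0.4653.
This image would form 34.436 cm past lens 1, i.e. 21.936 cm beyond lens 2, so it is a virtual object for lens 2: d_o2 = 12.5 - 34.436 = -21.936 cm.
Lens 2: 1/d_i2 = 1/f_2 - 1/d_o2 = 1/33 - 1/(-21.936) = 0.07589 cm^-1, so d_i2 = 13.177 cm.
m_2 = -(13.177)/(-21.936) = 0.6007.
The system's lateral magnification is m_1 m_2 = (-0.4653)(0.6007) = -0.2795.

-0.280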